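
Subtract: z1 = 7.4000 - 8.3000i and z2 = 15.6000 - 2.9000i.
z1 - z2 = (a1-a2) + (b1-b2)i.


Real: 7.4 - 15.6 = -8.2
Imag: -8.3 + 2.9 = -5.4

-8.2000 - 5.4000i


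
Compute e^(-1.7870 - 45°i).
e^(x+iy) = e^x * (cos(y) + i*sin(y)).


e^-1.7870 = 0.1675
cos(-45°) = 0.7071
sin(-45°) = -0.7071
Real = 0.1675*0.7071 = 0.1184
Imag = 0.1675*(-0.7071) = -0.1184

0.1184 - 0.1184i


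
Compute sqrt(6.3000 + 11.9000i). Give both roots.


|z| = sqrt(39.69+141.61) = 13.4648
sqrt((|z|+a)/2) = sqrt((13.4648+6.3)/2) = sqrt(9.8824) = 3.1436
sqrt((|z|-a)/2) = sqrt((13.4648-6.3)/2) = sqrt(3.5824) = 1.8927

±(3.1436 + 1.8927i) i.e. 3.1436 + 1.8927i and -3.1436 - 1.8927i


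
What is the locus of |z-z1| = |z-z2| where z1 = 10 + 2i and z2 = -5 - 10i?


Equal distances means the locus is the perpendicular bisector of z1 and z2.
Midpoint = ((10+(-5))/2, (2+(-10))/2) = (2.5000, -4.0000)

Perpendicular bisector through (2.5000, -4.0000)


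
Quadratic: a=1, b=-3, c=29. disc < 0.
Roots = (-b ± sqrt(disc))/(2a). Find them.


disc = (-3)^2 - 4*1*29 = 9 - 116 = -107
sqrt(|disc|) = sqrt(107) = 10.3441
Real part = 3/(2*1) = 1.5000
Imag part = 10.3441/(2*1) = 5.1720

1.5000 ± 5.1720i


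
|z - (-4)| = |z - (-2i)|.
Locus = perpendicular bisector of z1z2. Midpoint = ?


Equal distances means the locus is the perpendicular bisector of z1 and z2.
Midpoint = ((-4+0)/2, (0+(-2))/2) = (-2.0000, -1.0000)

Perpendicular bisector through (-2.0000, -1.0000)


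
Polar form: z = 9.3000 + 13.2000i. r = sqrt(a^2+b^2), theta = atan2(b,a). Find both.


r = sqrt(86.49+174.24) = sqrt(260.73) = 16.1471
theta = atan2(13.2, 9.3) = 54.8336 degrees

r = 16.1471, theta = 54.8336 degrees


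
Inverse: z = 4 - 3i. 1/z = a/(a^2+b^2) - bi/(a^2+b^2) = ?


|z|^2 = 16+9 = 25
1/z = (4 + 3i)/25

1/z = 0.1600 + 0.1200i


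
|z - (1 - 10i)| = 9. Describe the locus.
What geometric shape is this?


|z - z0| = r is a circle with center z0 and radius r.
Center = (1, -10), radius = 9

Circle with center (1, -10) and radius 9


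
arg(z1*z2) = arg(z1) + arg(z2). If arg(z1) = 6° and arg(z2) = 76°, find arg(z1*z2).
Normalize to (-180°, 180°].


arg(z1*z2) = 6° + 76° = 82°
Normalized to (-180°, 180°]: 82°

82°


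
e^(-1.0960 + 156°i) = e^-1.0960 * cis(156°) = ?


e^-1.0960 = 0.3342
cos(156°) = -0.9135
sin(156°) = 0.4067
Real = 0.3342*(-0.9135) = -0.3053
Imag = 0.3342*0.4067 = 0.1359

-0.3053 + 0.1359i


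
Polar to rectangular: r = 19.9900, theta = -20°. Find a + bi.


a = 19.9900*cos(-20°) = 19.9900*0.939693 = 18.7845
b = 19.9900*sin(-20°) = 19.9900*(-0.34202) = -6.8370

18.7845 - 6.8370i


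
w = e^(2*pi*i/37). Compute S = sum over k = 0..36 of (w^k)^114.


The roots are w_k = w^k with w = e^(2*pi*i/37), and (w^k)^114 = (w^114)^k.
So S = 1 + u + u^2 + ... + u^(36) with u = w^114.
114 = 3*37 + 3, so 114 is not a multiple of 37: u = (w^37)^3 * w^3 = w^3 ≠ 1 (w is a primitive 37th root), while u^37 = (w^37)^114 = 1.
Geometric series: S = (1 - u^37)/(1 - u) = (1 - 1)/(1 - u) = 0

S = 0


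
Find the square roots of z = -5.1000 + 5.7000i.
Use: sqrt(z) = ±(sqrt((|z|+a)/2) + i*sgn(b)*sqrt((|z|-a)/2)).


|z| = sqrt(26.01+32.49) = 7.6485
sqrt((|z|+a)/2) = sqrt((7.6485+(-5.1))/2) = sqrt(1.2743) = 1.1288
sqrt((|z|-a)/2) = sqrt((7.6485-(-5.1))/2) = sqrt(6.3743) = 2.5247

±(1.1288 + 2.5247i) i.e. 1.1288 + 2.5247i and -1.1288 - 2.5247i


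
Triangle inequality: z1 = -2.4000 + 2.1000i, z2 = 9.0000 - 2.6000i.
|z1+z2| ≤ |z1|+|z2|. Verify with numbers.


|z1| = sqrt((-2.4)^2 + 2.1^2) = sqrt(10.17) = 3.1890
|z2| = sqrt(9^2 + (-2.6)^2) = sqrt(87.76) = 9.3680
z1+z2 = 6.6000 - 0.5000i
|z1+z2| = sqrt(43.81) = 6.6189
|z1|+|z2| = 3.1890 + 9.3680 = 12.5570

|z1+z2| = 6.6189 ≤ |z1|+|z2| = 12.5570 (verified)


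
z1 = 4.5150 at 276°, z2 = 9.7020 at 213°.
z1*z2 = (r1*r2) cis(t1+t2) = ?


r = 4.5150 * 9.7020 = 43.8045
theta = 276° + 213° = 489° = 129° (mod 360)

43.8045 cis(129°)


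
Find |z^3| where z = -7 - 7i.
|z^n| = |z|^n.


|z| = sqrt(49+49) = sqrt(98) = 9.8995
|z^3| = |z|^3 = (sqrt(98))^3 = 98*sqrt(98)

|z^3| = 98*sqrt(98) ≈ 970.1505


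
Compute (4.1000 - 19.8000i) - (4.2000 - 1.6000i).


Real: 4.1 - 4.2 = -0.1
Imag: -19.8 + 1.6 = -18.2

-0.1000 - 18.2000i


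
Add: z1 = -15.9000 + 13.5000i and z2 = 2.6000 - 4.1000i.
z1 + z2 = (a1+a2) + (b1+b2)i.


Real: -15.9 + 2.6 = -13.3
Imag: 13.5 - 4.1 = 9.4

-13.3000 + 9.4000i


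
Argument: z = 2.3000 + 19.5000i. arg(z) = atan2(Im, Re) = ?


Re = 2.3, Im = 19.5
arg = atan2(19.5, 2.3) = 83.2731 degrees

arg(z) = 83.2731 degrees


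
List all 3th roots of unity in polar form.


The 3th roots of unity are cis(360k/3°) for k=0..2
Angle step = 360/3 = 120°
Primitive root: cis(120°)
Primitive root = -0.5000 + 0.8660i

3 roots at angles: 0°, 120°, 240°


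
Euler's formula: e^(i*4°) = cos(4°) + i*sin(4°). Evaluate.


cos(4°) = 0.9976
sin(4°) = 0.0698

e^(i*4°) = 0.9976 + 0.0698i


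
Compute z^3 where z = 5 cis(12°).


r^3 = 5^3 = 125
n*theta = 3*12° = 36° = 36° (mod 360)
a = 125*cos(36°) = 101.1271
b = 125*sin(36°) = 73.4732

125 cis(36°) = 101.1271 + 73.4732i


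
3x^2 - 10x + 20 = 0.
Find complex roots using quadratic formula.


disc = (-10)^2 - 4*3*20 = 100 - 240 = -140
sqrt(|disc|) = sqrt(140) = 11.8322
Real part = 10/(2*3) = 1.6667
Imag part = 11.8322/(2*3) = 1.9720

1.6667 ± 1.9720i


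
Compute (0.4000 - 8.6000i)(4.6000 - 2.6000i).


Real = 0.4*4.6 - (-8.6)*(-2.6) = 1.84 - 22.36 = -20.52
Imag = 0.4*(-2.6) + 4.6*(-8.6) = -1.04 - (39.56) = -40.6

-20.5200 - 40.6000i


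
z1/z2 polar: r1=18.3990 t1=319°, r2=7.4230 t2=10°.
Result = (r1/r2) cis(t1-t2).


r = 18.3990 / 7.4230 = 2.4786
theta = 319° - 10° = 309° = 309° (mod 360)

2.4786 cis(309°)


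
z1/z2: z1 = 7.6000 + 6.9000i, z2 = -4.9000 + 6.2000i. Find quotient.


Conjugate of z2 = -4.9000 - 6.2000i
Numerator: (7.6000 + 6.9000i)(-4.9000 - 6.2000i) = 5.5400 - 80.9300i
Denominator: (-4.9)^2 + 6.2^2 = 62.45
Result = (5.5400 - 80.9300i)/62.45

0.0887 - 1.2959i


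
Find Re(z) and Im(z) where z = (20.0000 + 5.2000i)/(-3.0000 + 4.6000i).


Multiply by conjugate: (20.0000 + 5.2000i)(-3.0000 - 4.6000i) / ((-3)^2 + 4.6^2)
Numerator real = 20*(-3) + 5.2*4.6 = -36.08
Numerator imag = 5.2*(-3) - 20*4.6 = -107.6
Denominator = 30.16
Re(z) = -36.08/30.16 = -1.1963
Im(z) = -107.6/30.16 = -3.5676

Re(z) = -1.1963, Im(z) = -3.5676


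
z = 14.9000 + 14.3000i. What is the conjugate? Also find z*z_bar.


z_bar = 14.9000 - 14.3000i
z*z_bar = 14.9^2 + 14.3^2 = 222.01 + 204.49 = 426.5

z_bar = 14.9000 - 14.3000i, z*z_bar = 426.5


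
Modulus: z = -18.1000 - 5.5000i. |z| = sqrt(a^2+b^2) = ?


|z| = sqrt((-18.1)^2 + (-5.5)^2) = sqrt(327.61 + 30.25) = sqrt(357.86) = 18.9172

|z| = 18.9172


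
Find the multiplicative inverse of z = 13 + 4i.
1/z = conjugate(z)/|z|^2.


|z|^2 = 169+16 = 185
1/z = (13 - 4i)/185

1/z = 0.0703 - 0.0216i


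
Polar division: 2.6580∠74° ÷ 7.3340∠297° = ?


r = 2.6580 / 7.3340 = 0.3624
theta = 74° - 297° = -223° = 137° (mod 360)

0.3624 cis(137°)


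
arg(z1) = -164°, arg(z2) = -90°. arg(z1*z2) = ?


arg(z1*z2) = -164° - 90° = -254°
Normalized to (-180°, 180°]: 106°

106°


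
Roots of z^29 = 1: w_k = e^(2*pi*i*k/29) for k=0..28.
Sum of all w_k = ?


The sum of all 29th roots of unity is 0.
Geometric series: (1 - w^29)/(1 - w) = (1-1)/(1-w) = 0 since w^29 = 1, w ≠ 1.
Alternatively: coefficient of z^28 in z^29 - 1 is 0.

0


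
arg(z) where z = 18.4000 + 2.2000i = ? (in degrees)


Re = 18.4, Im = 2.2
arg = atan2(2.2, 18.4) = 6.8182 degrees

arg(z) = 6.8182 degrees


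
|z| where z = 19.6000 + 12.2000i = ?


|z| = sqrt(19.6^2 + 12.2^2) = sqrt(384.16 + 148.84) = sqrt(533) = 23.0868

|z| = 23.0868


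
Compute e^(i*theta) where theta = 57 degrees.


cos(57°) = 0.5446
sin(57°) = 0.8387

e^(i*57°) = 0.5446 + 0.8387i


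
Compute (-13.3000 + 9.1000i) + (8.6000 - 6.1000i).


Real: -13.3 + 8.6 = -4.7
Imag: 9.1 - 6.1 = 3

-4.7000 + 3.0000i


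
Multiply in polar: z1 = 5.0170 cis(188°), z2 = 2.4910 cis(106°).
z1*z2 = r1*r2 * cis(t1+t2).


r = 5.0170 * 2.4910 = 12.4973
theta = 188° + 106° = 294° = 294° (mod 360)

12.4973 cis(294°)


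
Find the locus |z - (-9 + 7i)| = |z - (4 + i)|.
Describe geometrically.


Equal distances means the locus is the perpendicular bisector of z1 and z2.
Midpoint = ((-9+4)/2, (7+1)/2) = (-2.5000, 4.0000)

Perpendicular bisector through (-2.5000, 4.0000)


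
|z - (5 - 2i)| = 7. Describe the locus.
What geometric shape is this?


|z - z0| = r is a circle with center z0 and radius r.
Center = (5, -2), radius = 7

Circle with center (5, -2) and radius 7


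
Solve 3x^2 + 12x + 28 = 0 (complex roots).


disc = 12^2 - 4*3*28 = 144 - 336 = -192
sqrt(|disc|) = sqrt(192) = 13.8564
Real part = -12/(2*3) = -2.0000
Imag part = 13.8564/(2*3) = 2.3094

-2.0000 ± 2.3094i


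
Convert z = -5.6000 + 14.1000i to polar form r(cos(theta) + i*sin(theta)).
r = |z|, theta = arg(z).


r = sqrt(31.36+198.81) = sqrt(230.17) = 15.1714
theta = atan2(14.1, -5.6) = 111.6612 degrees

r = 15.1714, theta = 111.6612 degrees


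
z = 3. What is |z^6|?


|z| = sqrt(9+0) = sqrt(9) = 3
|z^6| = |z|^6 = 3^6 = 729

|z^6| = 729


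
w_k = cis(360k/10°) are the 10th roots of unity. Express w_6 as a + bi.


Angle = 360*6/10 = 216°
a = cos(216°) = -0.8090
b = sin(216°) = -0.5878

-0.8090 - 0.5878i


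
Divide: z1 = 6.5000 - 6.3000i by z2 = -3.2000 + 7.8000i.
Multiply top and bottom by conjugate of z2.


Conjugate of z2 = -3.2000 - 7.8000i
Numerator: (6.5000 - 6.3000i)(-3.2000 - 7.8000i) = -69.9400 - 30.5400i
Denominator: (-3.2)^2 + 7.8^2 = 71.08
Result = (-69.9400 - 30.5400i)/71.08

-0.9840 - 0.4297i


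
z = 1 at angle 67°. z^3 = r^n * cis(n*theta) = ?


r^3 = 1^3 = 1
n*theta = 3*67° = 201° = 201° (mod 360)
a = 1*cos(201°) = -0.9336
b = 1*sin(201°) = -0.3584

1 cis(201°) = -0.9336 - 0.3584i


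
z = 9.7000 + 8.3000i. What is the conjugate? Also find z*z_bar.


z_bar = 9.7000 - 8.3000i
z*z_bar = 9.7^2 + 8.3^2 = 94.09 + 68.89 = 162.98

z_bar = 9.7000 - 8.3000i, z*z_bar = 162.98


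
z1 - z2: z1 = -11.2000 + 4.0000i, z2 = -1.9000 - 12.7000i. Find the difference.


Real: -11.2 + 1.9 = -9.3
Imag: 4 + 12.7 = 16.7

-9.3000 + 16.7000i


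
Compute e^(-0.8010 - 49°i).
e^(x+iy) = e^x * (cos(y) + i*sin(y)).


e^-0.8010 = 0.4489
cos(-49°) = 0.6561
sin(-49°) = -0.7547
Real = 0.4489*0.6561 = 0.2945
Imag = 0.4489*(-0.7547) = -0.3388

0.2945 - 0.3388i


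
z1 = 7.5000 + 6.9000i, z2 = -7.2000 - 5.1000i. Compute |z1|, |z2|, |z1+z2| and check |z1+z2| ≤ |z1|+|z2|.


|z1| = sqrt(7.5^2 + 6.9^2) = sqrt(103.86) = 10.1912
|z2| = sqrt((-7.2)^2 + (-5.1)^2) = sqrt(77.85) = 8.8233
z1+z2 = 0.3000 + 1.8000i
|z1+z2| = sqrt(3.33) = 1.8248
|z1|+|z2| = 10.1912 + 8.8233 = 19.0145

|z1+z2| = 1.8248 ≤ |z1|+|z2| = 19.0145 (verified)


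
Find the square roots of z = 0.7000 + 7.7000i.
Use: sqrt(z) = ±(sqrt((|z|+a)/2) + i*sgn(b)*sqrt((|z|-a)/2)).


|z| = sqrt(0.49+59.29) = 7.7318
sqrt((|z|+a)/2) = sqrt((7.7318+0.7)/2) = sqrt(4.2159) = 2.0533
sqrt((|z|-a)/2) = sqrt((7.7318-0.7)/2) = sqrt(3.5159) = 1.8751

±(2.0533 + 1.8751i) i.e. 2.0533 + 1.8751i and -2.0533 - 1.8751i


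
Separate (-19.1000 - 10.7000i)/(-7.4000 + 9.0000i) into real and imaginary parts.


Multiply by conjugate: (-19.1000 - 10.7000i)(-7.4000 - 9.0000i) / ((-7.4)^2 + 9^2)
Numerator real = -19.1*(-7.4) - (10.7)*9 = 45.04
Numerator imag = -10.7*(-7.4) - (-19.1)*9 = 251.08
Denominator = 135.76
Re(z) = 45.04/135.76 = 0.3318
Im(z) = 251.08/135.76 = 1.8494

Re(z) = 0.3318, Im(z) = 1.8494


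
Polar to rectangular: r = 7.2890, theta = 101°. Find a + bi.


a = 7.2890*cos(101°) = 7.2890*(-0.19081) = -1.3908
b = 7.2890*sin(101°) = 7.2890*0.98163 = 7.1551

-1.3908 + 7.1551i


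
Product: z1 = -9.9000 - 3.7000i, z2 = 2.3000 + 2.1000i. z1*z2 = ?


Real = -9.9*2.3 - (-3.7)*2.1 = -22.77 - (-7.77) = -15
Imag = -9.9*2.1 + 2.3*(-3.7) = -20.79 - (8.51) = -29.3

-15.0000 - 29.3000i


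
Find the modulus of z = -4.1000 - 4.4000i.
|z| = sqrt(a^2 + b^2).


|z| = sqrt((-4.1)^2 + (-4.4)^2) = sqrt(16.81 + 19.36) = sqrt(36.17) = 6.0141

|z| = 6.0141


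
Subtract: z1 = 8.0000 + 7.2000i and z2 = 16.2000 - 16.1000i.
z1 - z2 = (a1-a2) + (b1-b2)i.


Real: 8 - 16.2 = -8.2
Imag: 7.2 + 16.1 = 23.3

-8.2000 + 23.3000i


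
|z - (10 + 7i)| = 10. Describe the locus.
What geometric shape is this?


|z - z0| = r is a circle with center z0 and radius r.
Center = (10, 7), radius = 10

Circle with center (10, 7) and radius 10


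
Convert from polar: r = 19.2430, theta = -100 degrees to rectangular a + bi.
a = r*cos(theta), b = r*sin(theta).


a = 19.2430*cos(-100°) = 19.2430*(-0.17365) = -3.3415
b = 19.2430*sin(-100°) = 19.2430*(-0.98481) = -18.9507

-3.3415 - 18.9507i


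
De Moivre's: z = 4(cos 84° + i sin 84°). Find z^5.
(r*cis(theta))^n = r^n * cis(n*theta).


r^5 = 4^5 = 1024
n*theta = 5*84° = 420° = 60° (mod 360)
a = 1024*cos(60°) = 512.0000
b = 1024*sin(60°) = 886.8100

1024 cis(60°) = 512.0000 + 886.8100i


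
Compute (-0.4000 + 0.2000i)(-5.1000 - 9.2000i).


Real = -0.4*(-5.1) - 0.2*(-9.2) = 2.04 - (-1.84) = 3.88
Imag = -0.4*(-9.2) - (5.1)*0.2 = 3.68 - (1.02) = 2.66

3.8800 + 2.6600i


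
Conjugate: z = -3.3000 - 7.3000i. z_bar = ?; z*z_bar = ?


z_bar = -3.3000 + 7.3000i
z*z_bar = (-3.3)^2 + (-7.3)^2 = 10.89 + 53.29 = 64.18

z_bar = -3.3000 + 7.3000i, z*z_bar = 64.18


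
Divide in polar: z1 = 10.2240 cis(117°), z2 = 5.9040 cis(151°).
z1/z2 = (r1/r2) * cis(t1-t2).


r = 10.2240 / 5.9040 = 1.7317
theta = 117° - 151° = -34° = 326° (mod 360)

1.7317 cis(326°)


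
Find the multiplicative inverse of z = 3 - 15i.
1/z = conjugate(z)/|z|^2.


|z|^2 = 9+225 = 234
1/z = (3 + 15i)/234

1/z = 0.0128 + 0.0641i


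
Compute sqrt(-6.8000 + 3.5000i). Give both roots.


|z| = sqrt(46.24+12.25) = 7.6479
sqrt((|z|+a)/2) = sqrt((7.6479+(-6.8))/2) = sqrt(0.4239) = 0.6511
sqrt((|z|-a)/2) = sqrt((7.6479-(-6.8))/2) = sqrt(7.2239) = 2.6877

±(0.6511 + 2.6877i) i.e. 0.6511 + 2.6877i and -0.6511 - 2.6877i


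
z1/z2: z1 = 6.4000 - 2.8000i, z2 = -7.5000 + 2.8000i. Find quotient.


Conjugate of z2 = -7.5000 - 2.8000i
Numerator: (6.4000 - 2.8000i)(-7.5000 - 2.8000i) = -55.8400 + 3.0800i
Denominator: (-7.5)^2 + 2.8^2 = 64.09
Result = (-55.8400 + 3.0800i)/64.09

-0.8713 + 0.0481i


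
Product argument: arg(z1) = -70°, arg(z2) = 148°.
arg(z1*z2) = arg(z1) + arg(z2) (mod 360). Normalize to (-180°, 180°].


arg(z1*z2) = -70° + 148° = 78°
Normalized to (-180°, 180°]: 78°

78°


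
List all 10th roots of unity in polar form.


The 10th roots of unity are cis(360k/10°) for k=0..9
Angle step = 360/10 = 36°
Primitive root: cis(36°)
Primitive root = 0.8090 + 0.5878i

10 roots at angles: 0°, 36°, 72°, 108°, 144°, 180°, 216°, 252°, 288°, 324°


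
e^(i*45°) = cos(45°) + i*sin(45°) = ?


cos(45°) = 0.7071
sin(45°) = 0.7071

e^(i*45°) = 0.7071 + 0.7071i


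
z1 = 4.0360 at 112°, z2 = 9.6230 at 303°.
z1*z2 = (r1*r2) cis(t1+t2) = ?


r = 4.0360 * 9.6230 = 38.8384
theta = 112° + 303° = 415° = 55° (mod 360)

38.8384 cis(55°)


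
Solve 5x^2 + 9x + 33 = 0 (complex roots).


disc = 9^2 - 4*5*33 = 81 - 660 = -579
sqrt(|disc|) = sqrt(579) = 24.0624
Real part = -9/(2*5) = -0.9000
Imag part = 24.0624/(2*5) = 2.4062

-0.9000 ± 2.4062i


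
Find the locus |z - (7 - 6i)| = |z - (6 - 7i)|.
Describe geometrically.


Equal distances means the locus is the perpendicular bisector of z1 and z2.
Midpoint = ((7+6)/2, (-6+(-7))/2) = (6.5000, -6.5000)

Perpendicular bisector through (6.5000, -6.5000)


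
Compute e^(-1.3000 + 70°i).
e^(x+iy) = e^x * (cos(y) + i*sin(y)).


e^-1.3000 = 0.2725
cos(70°) = 0.342
sin(70°) = 0.9397
Real = 0.2725*0.342 = 0.0932
Imag = 0.2725*0.9397 = 0.2561

0.0932 + 0.2561i


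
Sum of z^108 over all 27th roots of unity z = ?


The roots are w_k = w^k with w = e^(2*pi*i/27), and (w^k)^108 = (w^108)^k.
So S = 1 + u + u^2 + ... + u^(26) with u = w^108.
108 = 4*27 + 0, so 108 is a multiple of 27 and u = (w^27)^4 = 1.
Every one of the 27 terms equals 1: S = 27

S = 27


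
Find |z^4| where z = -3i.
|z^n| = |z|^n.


|z| = sqrt(0+9) = sqrt(9) = 3
|z^4| = |z|^4 = 3^4 = 81

|z^4| = 81


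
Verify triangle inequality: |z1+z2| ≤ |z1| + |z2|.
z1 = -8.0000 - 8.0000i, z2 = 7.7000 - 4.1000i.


|z1| = sqrt((-8)^2 + (-8)^2) = sqrt(128) = 11.3137
|z2| = sqrt(7.7^2 + (-4.1)^2) = sqrt(76.1) = 8.7235
z1+z2 = -0.3000 - 12.1000i
|z1+z2| = sqrt(146.5) = 12.1037
|z1|+|z2| = 11.3137 + 8.7235 = 20.0372

|z1+z2| = 12.1037 ≤ |z1|+|z2| = 20.0372 (verified)


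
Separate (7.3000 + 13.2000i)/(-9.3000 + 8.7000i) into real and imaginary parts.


Multiply by conjugate: (7.3000 + 13.2000i)(-9.3000 - 8.7000i) / ((-9.3)^2 + 8.7^2)
Numerator real = 7.3*(-9.3) + 13.2*8.7 = 46.95
Numerator imag = 13.2*(-9.3) - 7.3*8.7 = -186.27
Denominator = 162.18
Re(z) = 46.95/162.18 = 0.2895
Im(z) = -186.27/162.18 = -1.1485

Re(z) = 0.2895, Im(z) = -1.1485


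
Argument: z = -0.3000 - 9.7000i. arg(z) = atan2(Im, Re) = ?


Re = -0.3, Im = -9.7
arg = atan2(-9.7, -0.3) = -91.7715 degrees

arg(z) = -91.7715 degrees


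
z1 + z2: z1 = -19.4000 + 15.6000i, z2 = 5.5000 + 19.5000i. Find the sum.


Real: -19.4 + 5.5 = -13.9
Imag: 15.6 + 19.5 = 35.1

-13.9000 + 35.1000i


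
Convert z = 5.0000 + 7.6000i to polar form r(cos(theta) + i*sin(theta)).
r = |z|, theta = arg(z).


r = sqrt(25+57.76) = sqrt(82.76) = 9.0973
theta = atan2(7.6, 5) = 56.6593 degrees

r = 9.0973, theta = 56.6593 degrees


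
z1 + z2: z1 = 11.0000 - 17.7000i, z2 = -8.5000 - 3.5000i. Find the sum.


Real: 11 - 8.5 = 2.5
Imag: -17.7 - 3.5 = -21.2

2.5000 - 21.2000i


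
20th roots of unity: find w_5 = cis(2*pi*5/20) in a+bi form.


Angle = 360*5/20 = 90°
a = cos(90°) = 0
b = sin(90°) = 1.0000

0 + 1.0000i


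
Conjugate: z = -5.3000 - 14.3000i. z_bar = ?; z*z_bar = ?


z_bar = -5.3000 + 14.3000i
z*z_bar = (-5.3)^2 + (-14.3)^2 = 28.09 + 204.49 = 232.58

z_bar = -5.3000 + 14.3000i, z*z_bar = 232.58


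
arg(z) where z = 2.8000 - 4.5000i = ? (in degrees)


Re = 2.8, Im = -4.5
arg = atan2(-4.5, 2.8) = -58.1092 degrees

arg(z) = -58.1092 degrees


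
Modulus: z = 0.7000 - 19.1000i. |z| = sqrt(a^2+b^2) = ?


|z| = sqrt(0.7^2 + (-19.1)^2) = sqrt(0.49 + 364.81) = sqrt(365.3) = 19.1128

|z| = 19.1128


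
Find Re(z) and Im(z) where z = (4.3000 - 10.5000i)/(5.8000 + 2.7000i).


Multiply by conjugate: (4.3000 - 10.5000i)(5.8000 - 2.7000i) / (5.8^2 + 2.7^2)
Numerator real = 4.3*5.8 - (10.5)*2.7 = -3.41
Numerator imag = -10.5*5.8 - 4.3*2.7 = -72.51
Denominator = 40.93
Re(z) = -3.41/40.93 = -0.0833
Im(z) = -72.51/40.93 = -1.7716

Re(z) = -0.0833, Im(z) = -1.7716


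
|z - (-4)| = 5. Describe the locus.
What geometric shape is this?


|z - z0| = r is a circle with center z0 and radius r.
Center = (-4, 0), radius = 5

Circle with center (-4, 0) and radius 5


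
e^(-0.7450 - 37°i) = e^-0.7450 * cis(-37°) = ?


e^-0.7450 = 0.4747
cos(-37°) = 0.7986
sin(-37°) = -0.6018
Real = 0.4747*0.7986 = 0.3791
Imag = 0.4747*(-0.6018) = -0.2857

0.3791 - 0.2857i


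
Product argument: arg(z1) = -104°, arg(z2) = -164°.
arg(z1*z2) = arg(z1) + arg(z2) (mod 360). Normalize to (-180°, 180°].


arg(z1*z2) = -104° - 164° = -268°
Normalized to (-180°, 180°]: 92°

92°


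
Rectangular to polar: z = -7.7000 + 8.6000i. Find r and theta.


r = sqrt(59.29+73.96) = sqrt(133.25) = 11.5434
theta = atan2(8.6, -7.7) = 131.8396 degrees

r = 11.5434, theta = 131.8396 degrees


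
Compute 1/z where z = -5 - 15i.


|z|^2 = 25+225 = 250
1/z = (-5 + 15i)/250

1/z = -0.0200 + 0.0600i


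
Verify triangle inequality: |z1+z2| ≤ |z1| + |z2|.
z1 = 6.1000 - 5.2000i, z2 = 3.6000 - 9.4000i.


|z1| = sqrt(6.1^2 + (-5.2)^2) = sqrt(64.25) = 8.0156
|z2| = sqrt(3.6^2 + (-9.4)^2) = sqrt(101.32) = 10.0658
z1+z2 = 9.7000 - 14.6000i
|z1+z2| = sqrt(307.25) = 17.5285
|z1|+|z2| = 8.0156 + 10.0658 = 18.0814

|z1+z2| = 17.5285 ≤ |z1|+|z2| = 18.0814 (verified)


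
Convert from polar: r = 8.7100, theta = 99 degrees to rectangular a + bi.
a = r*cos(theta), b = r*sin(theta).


a = 8.7100*cos(99°) = 8.7100*(-0.15643) = -1.3625
b = 8.7100*sin(99°) = 8.7100*0.98769 = 8.6028

-1.3625 + 8.6028i


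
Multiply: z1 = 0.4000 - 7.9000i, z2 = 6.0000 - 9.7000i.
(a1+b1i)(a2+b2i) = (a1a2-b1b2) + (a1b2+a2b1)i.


Real = 0.4*6 - (-7.9)*(-9.7) = 2.4 - 76.63 = -74.23
Imag = 0.4*(-9.7) + 6*(-7.9) = -3.88 - (47.4) = -51.28

-74.2300 - 51.2800i


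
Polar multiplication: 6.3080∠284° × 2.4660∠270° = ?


r = 6.3080 * 2.4660 = 15.5555
theta = 284° + 270° = 554° = 194° (mod 360)

15.5555 cis(194°)


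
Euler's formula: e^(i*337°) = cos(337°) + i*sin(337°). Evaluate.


cos(337°) = 0.9205
sin(337°) = -0.3907

e^(i*337°) = 0.9205 - 0.3907i


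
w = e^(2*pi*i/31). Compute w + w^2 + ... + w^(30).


With w = e^(2*pi*i/31), all 31 of the 31th roots of unity w^0 = 1, w, ..., w^(30) sum to 0: 1 + w + ... + w^(30) = (1 - w^31)/(1 - w) = 0 since w^31 = 1, w ≠ 1.
Removing the root 1: w + w^2 + ... + w^(30) = 0 - 1 = -1

Sum = -1


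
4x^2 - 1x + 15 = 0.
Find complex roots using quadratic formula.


disc = (-1)^2 - 4*4*15 = 1 - 240 = -239
sqrt(|disc|) = sqrt(239) = 15.4596
Real part = 1/(2*4) = 0.1250
Imag part = 15.4596/(2*4) = 1.9325

0.1250 ± 1.9325i


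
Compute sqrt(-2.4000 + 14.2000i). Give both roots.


|z| = sqrt(5.76+201.64) = 14.4014
sqrt((|z|+a)/2) = sqrt((14.4014+(-2.4))/2) = sqrt(6.0007) = 2.4496
sqrt((|z|-a)/2) = sqrt((14.4014-(-2.4))/2) = sqrt(8.4007) = 2.8984

±(2.4496 + 2.8984i) i.e. 2.4496 + 2.8984i and -2.4496 - 2.8984i


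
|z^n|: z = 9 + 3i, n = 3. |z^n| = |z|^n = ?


|z| = sqrt(81+9) = sqrt(90) = 9.4868
|z^3| = |z|^3 = (sqrt(90))^3 = 90*sqrt(90)

|z^3| = 90*sqrt(90) ≈ 853.8150


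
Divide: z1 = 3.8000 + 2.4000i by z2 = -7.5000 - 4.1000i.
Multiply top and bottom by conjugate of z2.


Conjugate of z2 = -7.5000 + 4.1000i
Numerator: (3.8000 + 2.4000i)(-7.5000 + 4.1000i) = -38.3400 - 2.4200i
Denominator: (-7.5)^2 + (-4.1)^2 = 73.06
Result = (-38.3400 - 2.4200i)/73.06

-0.5248 - 0.0331i


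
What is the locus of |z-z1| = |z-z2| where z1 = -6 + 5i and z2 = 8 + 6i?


Equal distances means the locus is the perpendicular bisector of z1 and z2.
Midpoint = ((-6+8)/2, (5+6)/2) = (1.0000, 5.5000)

Perpendicular bisector through (1.0000, 5.5000)


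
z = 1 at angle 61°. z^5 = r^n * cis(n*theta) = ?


r^5 = 1^5 = 1
n*theta = 5*61° = 305° = 305° (mod 360)
a = 1*cos(305°) = 0.5736
b = 1*sin(305°) = -0.8192

1 cis(305°) = 0.5736 - 0.8192i


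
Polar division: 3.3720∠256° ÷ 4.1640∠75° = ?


r = 3.3720 / 4.1640 = 0.8098
theta = 256° - 75° = 181° = 181° (mod 360)

0.8098 cis(181°)


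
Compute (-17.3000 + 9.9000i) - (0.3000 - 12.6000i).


Real: -17.3 - 0.3 = -17.6
Imag: 9.9 + 12.6 = 22.5

-17.6000 + 22.5000i


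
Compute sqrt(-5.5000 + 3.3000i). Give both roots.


|z| = sqrt(30.25+10.89) = 6.4140
sqrt((|z|+a)/2) = sqrt((6.4140+(-5.5))/2) = sqrt(0.4570) = 0.6760
sqrt((|z|-a)/2) = sqrt((6.4140-(-5.5))/2) = sqrt(5.9570) = 2.4407

±(0.6760 + 2.4407i) i.e. 0.6760 + 2.4407i and -0.6760 - 2.4407i


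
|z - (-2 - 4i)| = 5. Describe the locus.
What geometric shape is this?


|z - z0| = r is a circle with center z0 and radius r.
Center = (-2, -4), radius = 5

Circle with center (-2, -4) and radius 5


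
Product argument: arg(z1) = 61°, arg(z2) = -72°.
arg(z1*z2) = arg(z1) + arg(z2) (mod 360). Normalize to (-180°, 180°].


arg(z1*z2) = 61° - 72° = -11°
Normalized to (-180°, 180°]: -11°

-11°


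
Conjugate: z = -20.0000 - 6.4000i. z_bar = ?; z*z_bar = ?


z_bar = -20.0000 + 6.4000i
z*z_bar = (-20)^2 + (-6.4)^2 = 400 + 40.96 = 440.96

z_bar = -20.0000 + 6.4000i, z*z_bar = 440.96


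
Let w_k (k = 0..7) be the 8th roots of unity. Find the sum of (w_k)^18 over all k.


The roots are w_k = w^k with w = e^(2*pi*i/8), and (w^k)^18 = (w^18)^k.
So S = 1 + u + u^2 + ... + u^(7) with u = w^18.
18 = 2*8 + 2, so 18 is not a multiple of 8: u = (w^8)^2 * w^2 = w^2 ≠ 1 (w is a primitive 8th root), while u^8 = (w^8)^18 = 1.
Geometric series: S = (1 - u^8)/(1 - u) = (1 - 1)/(1 - u) = 0

S = 0


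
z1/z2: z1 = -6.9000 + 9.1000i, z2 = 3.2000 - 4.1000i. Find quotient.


Conjugate of z2 = 3.2000 + 4.1000i
Numerator: (-6.9000 + 9.1000i)(3.2000 + 4.1000i) = -59.3900 + 0.8300i
Denominator: 3.2^2 + (-4.1)^2 = 27.05
Result = (-59.3900 + 0.8300i)/27.05

-2.1956 + 0.0307i


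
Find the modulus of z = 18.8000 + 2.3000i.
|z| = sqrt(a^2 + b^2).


|z| = sqrt(18.8^2 + 2.3^2) = sqrt(353.44 + 5.29) = sqrt(358.73) = 18.9402

|z| = 18.9402


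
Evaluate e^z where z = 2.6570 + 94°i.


e^2.6570 = 14.2535
cos(94°) = -0.06976
sin(94°) = 0.99756
Real = 14.2535*(-0.06976) = -0.9943
Imag = 14.2535*0.99756 = 14.2187

-0.9943 + 14.2187i


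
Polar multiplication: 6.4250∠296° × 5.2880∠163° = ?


r = 6.4250 * 5.2880 = 33.9754
theta = 296° + 163° = 459° = 99° (mod 360)

33.9754 cis(99°)


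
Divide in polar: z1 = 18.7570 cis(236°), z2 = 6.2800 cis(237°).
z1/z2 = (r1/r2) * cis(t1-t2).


r = 18.7570 / 6.2800 = 2.9868
theta = 236° - 237° = -1° = 359° (mod 360)

2.9868 cis(359°)


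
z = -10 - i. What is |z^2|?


|z| = sqrt(100+1) = sqrt(101) = 10.0499
|z^2| = |z|^2 = (sqrt(101))^2 = 101

|z^2| = 101


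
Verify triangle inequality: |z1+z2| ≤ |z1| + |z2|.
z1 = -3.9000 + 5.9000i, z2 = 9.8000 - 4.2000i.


|z1| = sqrt((-3.9)^2 + 5.9^2) = sqrt(50.02) = 7.0725
|z2| = sqrt(9.8^2 + (-4.2)^2) = sqrt(113.68) = 10.6621
z1+z2 = 5.9000 + 1.7000i
|z1+z2| = sqrt(37.7) = 6.1400
|z1|+|z2| = 7.0725 + 10.6621 = 17.7346

|z1+z2| = 6.1400 ≤ |z1|+|z2| = 17.7346 (verified)


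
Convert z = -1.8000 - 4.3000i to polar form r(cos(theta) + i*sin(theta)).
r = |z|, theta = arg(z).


r = sqrt(3.24+18.49) = sqrt(21.73) = 4.6615
theta = atan2(-4.3, -1.8) = -112.7144 degrees

r = 4.6615, theta = -112.7144 degrees


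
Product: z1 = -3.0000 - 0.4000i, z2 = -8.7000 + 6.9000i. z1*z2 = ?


Real = -3*(-8.7) - (-0.4)*6.9 = 26.1 - (-2.76) = 28.86
Imag = -3*6.9 - (8.7)*(-0.4) = -20.7 + 3.48 = -17.22

28.8600 - 17.2200i


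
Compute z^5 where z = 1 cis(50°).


r^5 = 1^5 = 1
n*theta = 5*50° = 250° = 250° (mod 360)
a = 1*cos(250°) = -0.3420
b = 1*sin(250°) = -0.9397

1 cis(250°) = -0.3420 - 0.9397i


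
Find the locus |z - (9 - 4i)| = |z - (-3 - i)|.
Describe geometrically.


Equal distances means the locus is the perpendicular bisector of z1 and z2.
Midpoint = ((9+(-3))/2, (-4+(-1))/2) = (3.0000, -2.5000)

Perpendicular bisector through (3.0000, -2.5000)


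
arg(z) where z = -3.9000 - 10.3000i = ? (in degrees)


Re = -3.9, Im = -10.3
arg = atan2(-10.3, -3.9) = -110.7387 degrees

arg(z) = -110.7387 degrees


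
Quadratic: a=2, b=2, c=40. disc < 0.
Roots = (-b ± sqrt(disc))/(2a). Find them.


disc = 2^2 - 4*2*40 = 4 - 320 = -316
sqrt(|disc|) = sqrt(316) = 17.7764
Real part = -2/(2*2) = -0.5000
Imag part = 17.7764/(2*2) = 4.4441

-0.5000 ± 4.4441i


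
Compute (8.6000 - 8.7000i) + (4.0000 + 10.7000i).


Real: 8.6 + 4 = 12.6
Imag: -8.7 + 10.7 = 2

12.6000 + 2.0000i


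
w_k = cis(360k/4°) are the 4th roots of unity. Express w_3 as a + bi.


Angle = 360*3/4 = 270°
a = cos(270°) = 0
b = sin(270°) = -1.0000

0 - 1.0000i


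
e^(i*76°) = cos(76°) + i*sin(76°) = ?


cos(76°) = 0.2419
sin(76°) = 0.9703

e^(i*76°) = 0.2419 + 0.9703i


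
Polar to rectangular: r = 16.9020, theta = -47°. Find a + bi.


a = 16.9020*cos(-47°) = 16.9020*0.681998 = 11.5271
b = 16.9020*sin(-47°) = 16.9020*(-0.73135) = -12.3613

11.5271 - 12.3613i


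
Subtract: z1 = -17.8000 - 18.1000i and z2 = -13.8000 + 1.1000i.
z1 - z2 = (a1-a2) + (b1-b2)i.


Real: -17.8 + 13.8 = -4
Imag: -18.1 - 1.1 = -19.2

-4.0000 - 19.2000i


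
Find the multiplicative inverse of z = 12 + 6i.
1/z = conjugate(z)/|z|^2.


|z|^2 = 144+36 = 180
1/z = (12 - 6i)/180

1/z = 0.0667 - 0.0333i


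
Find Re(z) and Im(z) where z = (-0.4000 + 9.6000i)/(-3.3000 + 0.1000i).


Multiply by conjugate: (-0.4000 + 9.6000i)(-3.3000 - 0.1000i) / ((-3.3)^2 + 0.1^2)
Numerator real = -0.4*(-3.3) + 9.6*0.1 = 2.28
Numerator imag = 9.6*(-3.3) - (-0.4)*0.1 = -31.64
Denominator = 10.9
Re(z) = 2.28/10.9 = 0.2092
Im(z) = -31.64/10.9 = -2.9028

Re(z) = 0.2092, Im(z) = -2.9028


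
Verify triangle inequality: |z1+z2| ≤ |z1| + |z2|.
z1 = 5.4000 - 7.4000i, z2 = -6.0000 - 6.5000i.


|z1| = sqrt(5.4^2 + (-7.4)^2) = sqrt(83.92) = 9.1608
|z2| = sqrt((-6)^2 + (-6.5)^2) = sqrt(78.25) = 8.8459
z1+z2 = -0.6000 - 13.9000i
|z1+z2| = sqrt(193.57) = 13.9129
|z1|+|z2| = 9.1608 + 8.8459 = 18.0067

|z1+z2| = 13.9129 ≤ |z1|+|z2| = 18.0067 (verified)


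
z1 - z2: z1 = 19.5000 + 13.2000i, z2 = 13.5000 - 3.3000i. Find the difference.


Real: 19.5 - 13.5 = 6
Imag: 13.2 + 3.3 = 16.5

6.0000 + 16.5000i


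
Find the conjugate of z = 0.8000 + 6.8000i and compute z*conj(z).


z_bar = 0.8000 - 6.8000i
z*z_bar = 0.8^2 + 6.8^2 = 0.64 + 46.24 = 46.88

z_bar = 0.8000 - 6.8000i, z*z_bar = 46.88


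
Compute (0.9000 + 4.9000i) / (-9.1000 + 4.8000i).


Conjugate of z2 = -9.1000 - 4.8000i
Numerator: (0.9000 + 4.9000i)(-9.1000 - 4.8000i) = 15.3300 - 48.9100i
Denominator: (-9.1)^2 + 4.8^2 = 105.85
Result = (15.3300 - 48.9100i)/105.85

0.1448 - 0.4621i


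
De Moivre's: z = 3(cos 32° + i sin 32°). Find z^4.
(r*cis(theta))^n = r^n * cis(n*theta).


r^4 = 3^4 = 81
n*theta = 4*32° = 128° = 128° (mod 360)
a = 81*cos(128°) = -49.8686
b = 81*sin(128°) = 63.8289

81 cis(128°) = -49.8686 + 63.8289i


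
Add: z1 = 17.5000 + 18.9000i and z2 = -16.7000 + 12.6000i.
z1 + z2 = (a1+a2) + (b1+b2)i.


Real: 17.5 - 16.7 = 0.8
Imag: 18.9 + 12.6 = 31.5

0.8000 + 31.5000i


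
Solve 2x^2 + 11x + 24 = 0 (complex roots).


disc = 11^2 - 4*2*24 = 121 - 192 = -71
sqrt(|disc|) = sqrt(71) = 8.4261
Real part = -11/(2*2) = -2.7500
Imag part = 8.4261/(2*2) = 2.1065

-2.7500 ± 2.1065i


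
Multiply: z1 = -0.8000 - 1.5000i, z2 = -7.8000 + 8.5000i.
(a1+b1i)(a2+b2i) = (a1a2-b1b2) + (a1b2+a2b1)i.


Real = -0.8*(-7.8) - (-1.5)*8.5 = 6.24 - (-12.75) = 18.99
Imag = -0.8*8.5 - (7.8)*(-1.5) = -6.8 + 11.7 = 4.9

18.9900 + 4.9000i


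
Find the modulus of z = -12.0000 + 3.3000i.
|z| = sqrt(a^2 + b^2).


|z| = sqrt((-12)^2 + 3.3^2) = sqrt(144 + 10.89) = sqrt(154.89) = 12.4455

|z| = 12.4455


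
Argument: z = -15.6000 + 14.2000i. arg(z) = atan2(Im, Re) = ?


Re = -15.6, Im = 14.2
arg = atan2(14.2, -15.6) = 137.6898 degrees

arg(z) = 137.6898 degrees


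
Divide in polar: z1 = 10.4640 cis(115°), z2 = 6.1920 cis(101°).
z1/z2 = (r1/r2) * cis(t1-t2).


r = 10.4640 / 6.1920 = 1.6899
theta = 115° - 101° = 14° = 14° (mod 360)

1.6899 cis(14°)


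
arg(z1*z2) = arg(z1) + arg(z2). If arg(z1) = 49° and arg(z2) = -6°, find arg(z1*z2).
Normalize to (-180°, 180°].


arg(z1*z2) = 49° - 6° = 43°
Normalized to (-180°, 180°]: 43°

43°


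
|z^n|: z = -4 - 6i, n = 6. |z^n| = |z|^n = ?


|z| = sqrt(16+36) = sqrt(52) = 7.2111
|z^6| = |z|^6 = (sqrt(52))^6 = 52^3 = 140608

|z^6| = 140608


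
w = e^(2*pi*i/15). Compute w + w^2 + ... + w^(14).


With w = e^(2*pi*i/15), all 15 of the 15th roots of unity w^0 = 1, w, ..., w^(14) sum to 0: 1 + w + ... + w^(14) = (1 - w^15)/(1 - w) = 0 since w^15 = 1, w ≠ 1.
Removing the root 1: w + w^2 + ... + w^(14) = 0 - 1 = -1

Sum = -1


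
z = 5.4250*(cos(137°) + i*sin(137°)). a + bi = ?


a = 5.4250*cos(137°) = 5.4250*(-0.73135) = -3.9676
b = 5.4250*sin(137°) = 5.4250*0.681998 = 3.6998

-3.9676 + 3.6998i


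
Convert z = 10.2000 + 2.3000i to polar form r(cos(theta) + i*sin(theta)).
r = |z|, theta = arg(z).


r = sqrt(104.04+5.29) = sqrt(109.33) = 10.4561
theta = atan2(2.3, 10.2) = 12.7071 degrees

r = 10.4561, theta = 12.7071 degrees


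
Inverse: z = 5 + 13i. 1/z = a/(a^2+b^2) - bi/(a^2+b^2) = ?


|z|^2 = 25+169 = 194
1/z = (5 - 13i)/194

1/z = 0.0258 - 0.0670i


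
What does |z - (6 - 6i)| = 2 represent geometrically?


|z - z0| = r is a circle with center z0 and radius r.
Center = (6, -6), radius = 2

Circle with center (6, -6) and radius 2


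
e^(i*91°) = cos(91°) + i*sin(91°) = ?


cos(91°) = -0.0175
sin(91°) = 0.9998

e^(i*91°) = -0.0175 + 0.9998i


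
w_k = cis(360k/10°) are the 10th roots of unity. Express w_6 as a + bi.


Angle = 360*6/10 = 216°
a = cos(216°) = -0.8090
b = sin(216°) = -0.5878

-0.8090 - 0.5878i


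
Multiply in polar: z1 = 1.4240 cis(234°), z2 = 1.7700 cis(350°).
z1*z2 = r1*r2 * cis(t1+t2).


r = 1.4240 * 1.7700 = 2.5205
theta = 234° + 350° = 584° = 224° (mod 360)

2.5205 cis(224°)


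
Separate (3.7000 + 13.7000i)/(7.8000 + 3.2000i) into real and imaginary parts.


Multiply by conjugate: (3.7000 + 13.7000i)(7.8000 - 3.2000i) / (7.8^2 + 3.2^2)
Numerator real = 3.7*7.8 + 13.7*3.2 = 72.7
Numerator imag = 13.7*7.8 - 3.7*3.2 = 95.02
Denominator = 71.08
Re(z) = 72.7/71.08 = 1.0228
Im(z) = 95.02/71.08 = 1.3368

Re(z) = 1.0228, Im(z) = 1.3368


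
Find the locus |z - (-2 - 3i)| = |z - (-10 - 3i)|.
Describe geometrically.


Equal distances means the locus is the perpendicular bisector of z1 and z2.
Midpoint = ((-2+(-10))/2, (-3+(-3))/2) = (-6.0000, -3.0000)

Perpendicular bisector through (-6.0000, -3.0000)


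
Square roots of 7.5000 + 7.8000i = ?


|z| = sqrt(56.25+60.84) = 10.8208
sqrt((|z|+a)/2) = sqrt((10.8208+7.5)/2) = sqrt(9.1604) = 3.0266
sqrt((|z|-a)/2) = sqrt((10.8208-7.5)/2) = sqrt(1.6604) = 1.2886

±(3.0266 + 1.2886i) i.e. 3.0266 + 1.2886i and -3.0266 - 1.2886i


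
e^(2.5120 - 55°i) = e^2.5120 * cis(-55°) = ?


e^2.5120 = 12.32956
cos(-55°) = 0.573576
sin(-55°) = -0.81915
Real = 12.32956*0.573576 = 7.0719
Imag = 12.32956*(-0.81915) = -10.0998

7.0719 - 10.0998i


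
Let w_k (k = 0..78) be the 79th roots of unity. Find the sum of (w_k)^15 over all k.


The roots are w_k = w^k with w = e^(2*pi*i/79), and (w^k)^15 = (w^15)^k.
So S = 1 + u + u^2 + ... + u^(78) with u = w^15.
15 = 0*79 + 15, so 15 is not a multiple of 79: u = w^15 ≠ 1 (w is a primitive 79th root), while u^79 = (w^79)^15 = 1.
Geometric series: S = (1 - u^79)/(1 - u) = (1 - 1)/(1 - u) = 0

S = 0


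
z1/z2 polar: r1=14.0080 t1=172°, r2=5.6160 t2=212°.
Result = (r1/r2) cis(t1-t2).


r = 14.0080 / 5.6160 = 2.4943
theta = 172° - 212° = -40° = 320° (mod 360)

2.4943 cis(320°)


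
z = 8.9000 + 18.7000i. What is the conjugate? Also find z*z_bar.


z_bar = 8.9000 - 18.7000i
z*z_bar = 8.9^2 + 18.7^2 = 79.21 + 349.69 = 428.9

z_bar = 8.9000 - 18.7000i, z*z_bar = 428.9


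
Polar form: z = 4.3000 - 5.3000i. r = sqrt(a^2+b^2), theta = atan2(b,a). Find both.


r = sqrt(18.49+28.09) = sqrt(46.58) = 6.8250
theta = atan2(-5.3, 4.3) = -50.9469 degrees

r = 6.8250, theta = -50.9469 degrees


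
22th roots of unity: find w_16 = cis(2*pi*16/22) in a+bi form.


Angle = 360*16/22 = 261.8182°
a = cos(261.8182°) = -0.1423
b = sin(261.8182°) = -0.9898

-0.1423 - 0.9898i


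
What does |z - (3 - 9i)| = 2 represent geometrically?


|z - z0| = r is a circle with center z0 and radius r.
Center = (3, -9), radius = 2

Circle with center (3, -9) and radius 2


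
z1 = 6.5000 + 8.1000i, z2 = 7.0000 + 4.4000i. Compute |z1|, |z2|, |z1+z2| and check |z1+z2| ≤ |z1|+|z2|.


|z1| = sqrt(6.5^2 + 8.1^2) = sqrt(107.86) = 10.3856
|z2| = sqrt(7^2 + 4.4^2) = sqrt(68.36) = 8.2680
z1+z2 = 13.5000 + 12.5000i
|z1+z2| = sqrt(338.5) = 18.3984
|z1|+|z2| = 10.3856 + 8.2680 = 18.6536

|z1+z2| = 18.3984 ≤ |z1|+|z2| = 18.6536 (verified)


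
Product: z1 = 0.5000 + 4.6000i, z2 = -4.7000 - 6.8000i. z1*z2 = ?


Real = 0.5*(-4.7) - 4.6*(-6.8) = -2.35 - (-31.28) = 28.93
Imag = 0.5*(-6.8) - (4.7)*4.6 = -3.4 - (21.62) = -25.02

28.9300 - 25.0200i


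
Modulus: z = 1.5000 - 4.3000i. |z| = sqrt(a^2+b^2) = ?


|z| = sqrt(1.5^2 + (-4.3)^2) = sqrt(2.25 + 18.49) = sqrt(20.74) = 4.5541

|z| = 4.5541


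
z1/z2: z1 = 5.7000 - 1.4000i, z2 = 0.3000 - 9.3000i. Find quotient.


Conjugate of z2 = 0.3000 + 9.3000i
Numerator: (5.7000 - 1.4000i)(0.3000 + 9.3000i) = 14.7300 + 52.5900i
Denominator: 0.3^2 + (-9.3)^2 = 86.58
Result = (14.7300 + 52.5900i)/86.58

0.1701 + 0.6074i


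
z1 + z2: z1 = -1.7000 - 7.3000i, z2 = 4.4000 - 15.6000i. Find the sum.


Real: -1.7 + 4.4 = 2.7
Imag: -7.3 - 15.6 = -22.9

2.7000 - 22.9000i


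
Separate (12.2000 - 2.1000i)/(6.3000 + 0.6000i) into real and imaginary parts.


Multiply by conjugate: (12.2000 - 2.1000i)(6.3000 - 0.6000i) / (6.3^2 + 0.6^2)
Numerator real = 12.2*6.3 - (2.1)*0.6 = 75.6
Numerator imag = -2.1*6.3 - 12.2*0.6 = -20.55
Denominator = 40.05
Re(z) = 75.6/40.05 = 1.8876
Im(z) = -20.55/40.05 = -0.5131

Re(z) = 1.8876, Im(z) = -0.5131


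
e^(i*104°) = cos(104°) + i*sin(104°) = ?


cos(104°) = -0.2419
sin(104°) = 0.9703

e^(i*104°) = -0.2419 + 0.9703i


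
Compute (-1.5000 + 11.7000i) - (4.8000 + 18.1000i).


Real: -1.5 - 4.8 = -6.3
Imag: 11.7 - 18.1 = -6.4

-6.3000 - 6.4000i


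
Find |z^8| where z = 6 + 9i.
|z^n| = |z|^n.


|z| = sqrt(36+81) = sqrt(117) = 10.8167
|z^8| = |z|^8 = (sqrt(117))^8 = 117^4 = 187388721

|z^8| = 187388721


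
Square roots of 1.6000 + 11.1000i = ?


|z| = sqrt(2.56+123.21) = 11.2147
sqrt((|z|+a)/2) = sqrt((11.2147+1.6)/2) = sqrt(6.4074) = 2.5313
sqrt((|z|-a)/2) = sqrt((11.2147-1.6)/2) = sqrt(4.8074) = 2.1926

±(2.5313 + 2.1926i) i.e. 2.5313 + 2.1926i and -2.5313 - 2.1926i


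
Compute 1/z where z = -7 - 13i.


|z|^2 = 49+169 = 218
1/z = (-7 + 13i)/218

1/z = -0.0321 + 0.0596i


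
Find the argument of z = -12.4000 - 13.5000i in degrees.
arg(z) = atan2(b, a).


Re = -12.4, Im = -13.5
arg = atan2(-13.5, -12.4) = -132.5681 degrees

arg(z) = -132.5681 degrees


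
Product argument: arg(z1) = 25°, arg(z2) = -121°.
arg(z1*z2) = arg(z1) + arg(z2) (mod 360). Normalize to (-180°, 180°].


arg(z1*z2) = 25° - 121° = -96°
Normalized to (-180°, 180°]: -96°

-96°


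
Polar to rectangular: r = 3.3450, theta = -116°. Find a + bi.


a = 3.3450*cos(-116°) = 3.3450*(-0.4384) = -1.4664
b = 3.3450*sin(-116°) = 3.3450*(-0.8988) = -3.0065

-1.4664 - 3.0065i


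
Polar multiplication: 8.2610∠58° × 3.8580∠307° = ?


r = 8.2610 * 3.8580 = 31.8709
theta = 58° + 307° = 365° = 5° (mod 360)

31.8709 cis(5°)


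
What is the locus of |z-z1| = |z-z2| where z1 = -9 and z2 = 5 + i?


Equal distances means the locus is the perpendicular bisector of z1 and z2.
Midpoint = ((-9+5)/2, (0+1)/2) = (-2.0000, 0.5000)

Perpendicular bisector through (-2.0000, 0.5000)


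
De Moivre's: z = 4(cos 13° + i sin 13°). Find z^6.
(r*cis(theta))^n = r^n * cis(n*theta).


r^6 = 4^6 = 4096
n*theta = 6*13° = 78° = 78° (mod 360)
a = 4096*cos(78°) = 851.6063
b = 4096*sin(78°) = 4006.4926

4096 cis(78°) = 851.6063 + 4006.4926i


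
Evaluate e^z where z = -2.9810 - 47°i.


e^-2.9810 = 0.0507
cos(-47°) = 0.682
sin(-47°) = -0.7314
Real = 0.0507*0.682 = 0.0346
Imag = 0.0507*(-0.7314) = -0.0371

0.0346 - 0.0371i


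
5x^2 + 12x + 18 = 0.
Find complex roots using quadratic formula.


disc = 12^2 - 4*5*18 = 144 - 360 = -216
sqrt(|disc|) = sqrt(216) = 14.6969
Real part = -12/(2*5) = -1.2000
Imag part = 14.6969/(2*5) = 1.4697

-1.2000 ± 1.4697i


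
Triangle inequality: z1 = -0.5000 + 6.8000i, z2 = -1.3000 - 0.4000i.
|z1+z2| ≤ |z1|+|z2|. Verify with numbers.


|z1| = sqrt((-0.5)^2 + 6.8^2) = sqrt(46.49) = 6.8184
|z2| = sqrt((-1.3)^2 + (-0.4)^2) = sqrt(1.85) = 1.3601
z1+z2 = -1.8000 + 6.4000i
|z1+z2| = sqrt(44.2) = 6.6483
|z1|+|z2| = 6.8184 + 1.3601 = 8.1785

|z1+z2| = 6.6483 ≤ |z1|+|z2| = 8.1785 (verified)
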